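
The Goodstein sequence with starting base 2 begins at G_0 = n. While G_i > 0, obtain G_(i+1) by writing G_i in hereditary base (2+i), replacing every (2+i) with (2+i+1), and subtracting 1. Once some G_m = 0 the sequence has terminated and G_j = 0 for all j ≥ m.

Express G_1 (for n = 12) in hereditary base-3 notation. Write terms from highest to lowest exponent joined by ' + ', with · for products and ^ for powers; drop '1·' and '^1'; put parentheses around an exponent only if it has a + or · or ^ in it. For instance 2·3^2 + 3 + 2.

3^(3 + 1) + 2·3^2 + 2·3 + 2

i=0: 12 = 2^(2 + 1) + 2^2 (b=2); 2→3: 3^(3 + 1) + 3^3 = 108; 108−1 = 107
i=1: 107 = 3^(3 + 1) + 2·3^2 + 2·3 + 2 (b=3); 3→4: 4^(4 + 1) + 2·4^2 + 2·4 + 2 = 1066; 1066−1 = 1065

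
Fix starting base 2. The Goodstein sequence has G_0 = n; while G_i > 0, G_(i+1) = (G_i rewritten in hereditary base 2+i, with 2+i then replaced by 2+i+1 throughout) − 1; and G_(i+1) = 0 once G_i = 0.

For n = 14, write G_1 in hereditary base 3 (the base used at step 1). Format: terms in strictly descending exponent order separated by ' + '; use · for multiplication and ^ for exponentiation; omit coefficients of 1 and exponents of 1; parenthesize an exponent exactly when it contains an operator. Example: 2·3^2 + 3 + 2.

G_0 = 14. HB_2(14) = 2^(2 + 1) + 2^2 + 2. Bump = 111. G_1 = 110.
G_1 = 110. HB_3(110) = 3^(3 + 1) + 3^3 + 2. Bump = 1282. G_2 = 1281.

3^(3 + 1) + 3^3 + 2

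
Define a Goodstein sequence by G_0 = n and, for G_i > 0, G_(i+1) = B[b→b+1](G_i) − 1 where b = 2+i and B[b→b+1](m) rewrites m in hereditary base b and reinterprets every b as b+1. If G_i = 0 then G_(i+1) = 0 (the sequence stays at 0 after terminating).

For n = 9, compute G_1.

G_0=9  [base 2] 2^(2 + 1) + 1  →[2↦3]→  3^(3 + 1) + 1 = 82  −1 ⇒ G_1=81
G_1=81  [base 3] 3^(3 + 1)  →[3↦4]→  4^(4 + 1) = 1024  −1 ⇒ G_2=1023

81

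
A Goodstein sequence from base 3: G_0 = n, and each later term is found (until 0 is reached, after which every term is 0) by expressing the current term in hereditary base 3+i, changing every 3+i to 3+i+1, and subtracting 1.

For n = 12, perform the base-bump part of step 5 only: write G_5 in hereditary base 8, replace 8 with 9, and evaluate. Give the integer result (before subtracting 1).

70

G_0=12  [base 3] 3^2 + 3  →[3↦4]→  4^2 + 4 = 20  −1 ⇒ G_1=19
G_1=19  [base 4] 4^2 + 3  →[4↦5]→  5^2 + 3 = 28  −1 ⇒ G_2=27
G_2=27  [base 5] 5^2 + 2  →[5↦6]→  6^2 + 2 = 38  −1 ⇒ G_3=37
G_3=37  [base 6] 6^2 + 1  →[6↦7]→  7^2 + 1 = 50  −1 ⇒ G_4=49
G_4=49  [base 7] 7^2  →[7↦8]→  8^2 = 64  −1 ⇒ G_5=63
G_5=63  [base 8] 7·8 + 7  →[8↦9]→  7·9 + 7 = 70  −1 ⇒ G_6=69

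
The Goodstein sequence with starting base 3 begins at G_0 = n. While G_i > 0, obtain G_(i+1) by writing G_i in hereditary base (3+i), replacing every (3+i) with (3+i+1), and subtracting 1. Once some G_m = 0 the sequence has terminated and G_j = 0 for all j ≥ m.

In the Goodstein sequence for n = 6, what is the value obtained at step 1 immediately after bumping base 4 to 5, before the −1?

G_0=6  [base 3] 2·3  →[3↦4]→  2·4 = 8  −1 ⇒ G_1=7
G_1=7  [base 4] 4 + 3  →[4↦5]→  5 + 3 = 8  −1 ⇒ G_2=7

8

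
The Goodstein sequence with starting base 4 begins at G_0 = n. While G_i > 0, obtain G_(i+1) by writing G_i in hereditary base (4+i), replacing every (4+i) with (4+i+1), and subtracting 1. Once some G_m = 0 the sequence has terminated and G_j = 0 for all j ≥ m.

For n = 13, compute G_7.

i=0: 13 = 3·4 + 1 (b=4); 4→5: 3·5 + 1 = 16; 16−1 = 15
i=1: 15 = 3·5 (b=5); 5→6: 3·6 = 18; 18−1 = 17
i=2: 17 = 2·6 + 5 (b=6); 6→7: 2·7 + 5 = 19; 19−1 = 18
i=3: 18 = 2·7 + 4 (b=7); 7→8: 2·8 + 4 = 20; 20−1 = 19
i=4: 19 = 2·8 + 3 (b=8); 8→9: 2·9 + 3 = 21; 21−1 = 20
i=5: 20 = 2·9 + 2 (b=9); 9→10: 2·10 + 2 = 22; 22−1 = 21
i=6: 21 = 2·10 + 1 (b=10); 10→11: 2·11 + 1 = 23; 23−1 = 22
i=7: 22 = 2·11 (b=11); 11→12: 2·12 = 24; 24−1 = 23

22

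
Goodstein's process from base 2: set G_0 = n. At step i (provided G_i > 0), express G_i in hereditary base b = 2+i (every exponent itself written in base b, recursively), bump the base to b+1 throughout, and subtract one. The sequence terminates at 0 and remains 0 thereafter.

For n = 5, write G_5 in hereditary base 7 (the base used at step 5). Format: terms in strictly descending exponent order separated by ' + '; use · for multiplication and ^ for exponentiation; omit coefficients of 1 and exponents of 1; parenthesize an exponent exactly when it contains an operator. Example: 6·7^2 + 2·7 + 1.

base 2: 5 = 2^2 + 1; at 3: 3^3 + 1 = 28; next = 27
base 3: 27 = 3^3; at 4: 4^4 = 256; next = 255
base 4: 255 = 3·4^3 + 3·4^2 + 3·4 + 3; at 5: 3·5^3 + 3·5^2 + 3·5 + 3 = 468; next = 467
base 5: 467 = 3·5^3 + 3·5^2 + 3·5 + 2; at 6: 3·6^3 + 3·6^2 + 3·6 + 2 = 776; next = 775
base 6: 775 = 3·6^3 + 3·6^2 + 3·6 + 1; at 7: 3·7^3 + 3·7^2 + 3·7 + 1 = 1198; next = 1197
base 7: 1197 = 3·7^3 + 3·7^2 + 3·7; at 8: 3·8^3 + 3·8^2 + 3·8 = 1752; next = 1751

3·7^3 + 3·7^2 + 3·7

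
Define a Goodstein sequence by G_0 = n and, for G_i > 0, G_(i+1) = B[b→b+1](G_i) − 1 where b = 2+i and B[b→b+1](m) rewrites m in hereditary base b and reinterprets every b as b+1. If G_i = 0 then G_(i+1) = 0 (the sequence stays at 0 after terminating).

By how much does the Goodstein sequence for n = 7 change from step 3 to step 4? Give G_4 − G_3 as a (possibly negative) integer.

(0) 7|_2 = 2^2 + 2 + 1 ↦ 3^3 + 3 + 1|_3 = 31 ⇒ 30
(1) 30|_3 = 3^3 + 3 ↦ 4^4 + 4|_4 = 260 ⇒ 259
(2) 259|_4 = 4^4 + 3 ↦ 5^5 + 3|_5 = 3128 ⇒ 3127
(3) 3127|_5 = 5^5 + 2 ↦ 6^6 + 2|_6 = 46658 ⇒ 46657

43530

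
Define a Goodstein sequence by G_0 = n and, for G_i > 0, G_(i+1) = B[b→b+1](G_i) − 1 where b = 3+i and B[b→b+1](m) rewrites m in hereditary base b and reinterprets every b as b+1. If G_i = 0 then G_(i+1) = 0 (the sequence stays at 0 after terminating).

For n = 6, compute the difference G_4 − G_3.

0

i=0: 6 = 2·3 (b=3); 3→4: 2·4 = 8; 8−1 = 7
i=1: 7 = 4 + 3 (b=4); 4→5: 5 + 3 = 8; 8−1 = 7
i=2: 7 = 5 + 2 (b=5); 5→6: 6 + 2 = 8; 8−1 = 7
i=3: 7 = 6 + 1 (b=6); 6→7: 7 + 1 = 8; 8−1 = 7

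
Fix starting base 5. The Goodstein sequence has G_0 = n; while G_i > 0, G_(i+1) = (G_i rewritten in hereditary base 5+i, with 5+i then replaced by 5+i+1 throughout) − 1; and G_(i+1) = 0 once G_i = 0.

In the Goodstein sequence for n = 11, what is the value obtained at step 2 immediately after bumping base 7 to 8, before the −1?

base 5: 11 = 2·5 + 1; at 6: 2·6 + 1 = 13; next = 12
base 6: 12 = 2·6; at 7: 2·7 = 14; next = 13
base 7: 13 = 7 + 6; at 8: 8 + 6 = 14; next = 13

14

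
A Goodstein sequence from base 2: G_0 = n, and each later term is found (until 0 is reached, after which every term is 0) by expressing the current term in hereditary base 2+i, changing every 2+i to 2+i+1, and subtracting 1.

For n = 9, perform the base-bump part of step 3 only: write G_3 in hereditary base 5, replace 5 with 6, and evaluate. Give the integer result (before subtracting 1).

140744

base 2: 9 = 2^(2 + 1) + 1; at 3: 3^(3 + 1) + 1 = 82; next = 81
base 3: 81 = 3^(3 + 1); at 4: 4^(4 + 1) = 1024; next = 1023
base 4: 1023 = 3·4^4 + 3·4^3 + 3·4^2 + 3·4 + 3; at 5: 3·5^5 + 3·5^3 + 3·5^2 + 3·5 + 3 = 9843; next = 9842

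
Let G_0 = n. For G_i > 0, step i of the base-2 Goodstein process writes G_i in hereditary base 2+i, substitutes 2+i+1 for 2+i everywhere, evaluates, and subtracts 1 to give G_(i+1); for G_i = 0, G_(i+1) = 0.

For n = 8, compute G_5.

1647195

i=0: 8 = 2^(2 + 1) (b=2); 2→3: 3^(3 + 1) = 81; 81−1 = 80
i=1: 80 = 2·3^3 + 2·3^2 + 2·3 + 2 (b=3); 3→4: 2·4^4 + 2·4^2 + 2·4 + 2 = 554; 554−1 = 553
i=2: 553 = 2·4^4 + 2·4^2 + 2·4 + 1 (b=4); 4→5: 2·5^5 + 2·5^2 + 2·5 + 1 = 6311; 6311−1 = 6310
i=3: 6310 = 2·5^5 + 2·5^2 + 2·5 (b=5); 5→6: 2·6^6 + 2·6^2 + 2·6 = 93396; 93396−1 = 93395
i=4: 93395 = 2·6^6 + 2·6^2 + 6 + 5 (b=6); 6→7: 2·7^7 + 2·7^2 + 7 + 5 = 1647196; 1647196−1 = 1647195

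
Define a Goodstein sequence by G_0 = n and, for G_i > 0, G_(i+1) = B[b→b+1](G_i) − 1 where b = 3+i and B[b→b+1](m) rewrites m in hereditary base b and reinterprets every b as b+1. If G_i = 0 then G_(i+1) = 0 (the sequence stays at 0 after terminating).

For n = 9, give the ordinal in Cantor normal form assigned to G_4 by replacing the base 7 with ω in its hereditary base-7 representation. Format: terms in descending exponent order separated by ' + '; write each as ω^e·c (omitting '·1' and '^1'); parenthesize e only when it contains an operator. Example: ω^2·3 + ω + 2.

ω·3

[0] 9 ≡ 3^2 (base 3). Lift 4: 16. −1: 15.
[1] 15 ≡ 3·4 + 3 (base 4). Lift 5: 18. −1: 17.
[2] 17 ≡ 3·5 + 2 (base 5). Lift 6: 20. −1: 19.
[3] 19 ≡ 3·6 + 1 (base 6). Lift 7: 22. −1: 21.
[4] 21 ≡ 3·7 (base 7). Lift 8: 24. −1: 23.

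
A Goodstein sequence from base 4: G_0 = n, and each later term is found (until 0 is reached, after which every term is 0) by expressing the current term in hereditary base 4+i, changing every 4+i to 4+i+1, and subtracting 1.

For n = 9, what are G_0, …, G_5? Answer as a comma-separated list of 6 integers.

9 —HB4→ 2·4 + 1 —bump→ 2·5 + 1 = 11 —(−1)→ 10
10 —HB5→ 2·5 —bump→ 2·6 = 12 —(−1)→ 11
11 —HB6→ 6 + 5 —bump→ 7 + 5 = 12 —(−1)→ 11
11 —HB7→ 7 + 4 —bump→ 8 + 4 = 12 —(−1)→ 11
11 —HB8→ 8 + 3 —bump→ 9 + 3 = 12 —(−1)→ 11

9, 10, 11, 11, 11, 11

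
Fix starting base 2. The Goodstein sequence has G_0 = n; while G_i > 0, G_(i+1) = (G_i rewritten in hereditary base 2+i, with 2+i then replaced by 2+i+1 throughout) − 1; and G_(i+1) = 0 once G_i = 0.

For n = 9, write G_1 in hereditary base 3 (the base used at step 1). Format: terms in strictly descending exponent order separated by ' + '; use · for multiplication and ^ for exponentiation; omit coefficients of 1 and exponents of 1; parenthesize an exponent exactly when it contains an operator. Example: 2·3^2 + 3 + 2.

3^(3 + 1)

base 2: 9 = 2^(2 + 1) + 1; at 3: 3^(3 + 1) + 1 = 82; next = 81
base 3: 81 = 3^(3 + 1); at 4: 4^(4 + 1) = 1024; next = 1023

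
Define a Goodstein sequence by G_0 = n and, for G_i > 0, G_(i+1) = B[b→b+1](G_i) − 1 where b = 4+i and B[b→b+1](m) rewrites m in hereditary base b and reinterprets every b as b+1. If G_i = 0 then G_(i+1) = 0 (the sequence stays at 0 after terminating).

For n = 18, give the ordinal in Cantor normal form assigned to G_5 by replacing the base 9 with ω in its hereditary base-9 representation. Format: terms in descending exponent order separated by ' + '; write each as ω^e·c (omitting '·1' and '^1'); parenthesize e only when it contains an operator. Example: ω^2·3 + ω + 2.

ω·6 + 4

G_0 = 18. HB_4(18) = 4^2 + 2. Bump = 27. G_1 = 26.
G_1 = 26. HB_5(26) = 5^2 + 1. Bump = 37. G_2 = 36.
G_2 = 36. HB_6(36) = 6^2. Bump = 49. G_3 = 48.
G_3 = 48. HB_7(48) = 6·7 + 6. Bump = 54. G_4 = 53.
G_4 = 53. HB_8(53) = 6·8 + 5. Bump = 59. G_5 = 58.
G_5 = 58. HB_9(58) = 6·9 + 4. Bump = 64. G_6 = 63.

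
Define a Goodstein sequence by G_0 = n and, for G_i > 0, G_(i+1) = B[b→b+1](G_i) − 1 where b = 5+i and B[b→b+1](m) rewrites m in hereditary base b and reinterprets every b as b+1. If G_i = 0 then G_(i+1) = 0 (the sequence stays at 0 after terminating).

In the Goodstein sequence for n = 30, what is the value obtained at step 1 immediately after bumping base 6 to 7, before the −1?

G_0=30  [base 5] 5^2 + 5  →[5↦6]→  6^2 + 6 = 42  −1 ⇒ G_1=41
G_1=41  [base 6] 6^2 + 5  →[6↦7]→  7^2 + 5 = 54  −1 ⇒ G_2=53

54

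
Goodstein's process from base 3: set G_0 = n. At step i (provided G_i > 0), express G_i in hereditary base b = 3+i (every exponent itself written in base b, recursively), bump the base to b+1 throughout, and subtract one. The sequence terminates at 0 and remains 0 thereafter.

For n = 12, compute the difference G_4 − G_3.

12

G_0=12  [base 3] 3^2 + 3  →[3↦4]→  4^2 + 4 = 20  −1 ⇒ G_1=19
G_1=19  [base 4] 4^2 + 3  →[4↦5]→  5^2 + 3 = 28  −1 ⇒ G_2=27
G_2=27  [base 5] 5^2 + 2  →[5↦6]→  6^2 + 2 = 38  −1 ⇒ G_3=37
G_3=37  [base 6] 6^2 + 1  →[6↦7]→  7^2 + 1 = 50  −1 ⇒ G_4=49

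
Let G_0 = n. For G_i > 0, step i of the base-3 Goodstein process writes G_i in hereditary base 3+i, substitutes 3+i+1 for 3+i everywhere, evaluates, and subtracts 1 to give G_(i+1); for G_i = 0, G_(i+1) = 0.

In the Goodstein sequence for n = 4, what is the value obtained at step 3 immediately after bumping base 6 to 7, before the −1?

G_0 = 4. HB_3(4) = 3 + 1. Bump = 5. G_1 = 4.
G_1 = 4. HB_4(4) = 4. Bump = 5. G_2 = 4.
G_2 = 4. HB_5(4) = 4. Bump = 4. G_3 = 3.
G_3 = 3. HB_6(3) = 3. Bump = 3. G_4 = 2.

3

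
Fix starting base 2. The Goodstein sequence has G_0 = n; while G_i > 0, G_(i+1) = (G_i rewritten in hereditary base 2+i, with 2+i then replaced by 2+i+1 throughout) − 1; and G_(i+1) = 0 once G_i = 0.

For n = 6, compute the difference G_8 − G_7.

223404

step 0: 6 = 2^2 + 2; sub 3 for 2: 3^3 + 3; = 30; G_1 = 30−1 = 29
step 1: 29 = 3^3 + 2; sub 4 for 3: 4^4 + 2; = 258; G_2 = 258−1 = 257
step 2: 257 = 4^4 + 1; sub 5 for 4: 5^5 + 1; = 3126; G_3 = 3126−1 = 3125
step 3: 3125 = 5^5; sub 6 for 5: 6^6; = 46656; G_4 = 46656−1 = 46655
step 4: 46655 = 5·6^5 + 5·6^4 + 5·6^3 + 5·6^2 + 5·6 + 5; sub 7 for 6: 5·7^5 + 5·7^4 + 5·7^3 + 5·7^2 + 5·7 + 5; = 98040; G_5 = 98040−1 = 98039
step 5: 98039 = 5·7^5 + 5·7^4 + 5·7^3 + 5·7^2 + 5·7 + 4; sub 8 for 7: 5·8^5 + 5·8^4 + 5·8^3 + 5·8^2 + 5·8 + 4; = 187244; G_6 = 187244−1 = 187243
step 6: 187243 = 5·8^5 + 5·8^4 + 5·8^3 + 5·8^2 + 5·8 + 3; sub 9 for 8: 5·9^5 + 5·9^4 + 5·9^3 + 5·9^2 + 5·9 + 3; = 332148; G_7 = 332148−1 = 332147
step 7: 332147 = 5·9^5 + 5·9^4 + 5·9^3 + 5·9^2 + 5·9 + 2; sub 10 for 9: 5·10^5 + 5·10^4 + 5·10^3 + 5·10^2 + 5·10 + 2; = 555552; G_8 = 555552−1 = 555551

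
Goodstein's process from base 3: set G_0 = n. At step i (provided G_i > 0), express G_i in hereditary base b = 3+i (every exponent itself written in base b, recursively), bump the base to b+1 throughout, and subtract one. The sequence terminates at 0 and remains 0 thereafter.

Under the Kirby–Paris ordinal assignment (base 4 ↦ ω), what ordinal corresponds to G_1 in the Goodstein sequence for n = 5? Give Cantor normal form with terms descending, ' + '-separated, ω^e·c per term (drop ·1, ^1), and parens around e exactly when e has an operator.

ω + 1

G_0=5  [base 3] 3 + 2  →[3↦4]→  4 + 2 = 6  −1 ⇒ G_1=5
G_1=5  [base 4] 4 + 1  →[4↦5]→  5 + 1 = 6  −1 ⇒ G_2=5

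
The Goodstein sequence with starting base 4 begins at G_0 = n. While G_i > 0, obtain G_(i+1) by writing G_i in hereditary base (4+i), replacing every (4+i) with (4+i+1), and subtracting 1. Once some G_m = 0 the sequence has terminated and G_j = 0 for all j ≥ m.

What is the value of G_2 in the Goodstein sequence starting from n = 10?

12

[0] 10 ≡ 2·4 + 2 (base 4). Lift 5: 12. −1: 11.
[1] 11 ≡ 2·5 + 1 (base 5). Lift 6: 13. −1: 12.
[2] 12 ≡ 2·6 (base 6). Lift 7: 14. −1: 13.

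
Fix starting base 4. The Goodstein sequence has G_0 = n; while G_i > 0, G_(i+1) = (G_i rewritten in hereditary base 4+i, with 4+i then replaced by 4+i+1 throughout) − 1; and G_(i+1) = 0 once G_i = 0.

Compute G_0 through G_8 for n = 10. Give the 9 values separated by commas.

10, 11, 12, 13, 13, 13, 13, 13, 13

[0] 10 ≡ 2·4 + 2 (base 4). Lift 5: 12. −1: 11.
[1] 11 ≡ 2·5 + 1 (base 5). Lift 6: 13. −1: 12.
[2] 12 ≡ 2·6 (base 6). Lift 7: 14. −1: 13.
[3] 13 ≡ 7 + 6 (base 7). Lift 8: 14. −1: 13.
[4] 13 ≡ 8 + 5 (base 8). Lift 9: 14. −1: 13.
[5] 13 ≡ 9 + 4 (base 9). Lift 10: 14. −1: 13.
[6] 13 ≡ 10 + 3 (base 10). Lift 11: 14. −1: 13.
[7] 13 ≡ 11 + 2 (base 11). Lift 12: 14. −1: 13.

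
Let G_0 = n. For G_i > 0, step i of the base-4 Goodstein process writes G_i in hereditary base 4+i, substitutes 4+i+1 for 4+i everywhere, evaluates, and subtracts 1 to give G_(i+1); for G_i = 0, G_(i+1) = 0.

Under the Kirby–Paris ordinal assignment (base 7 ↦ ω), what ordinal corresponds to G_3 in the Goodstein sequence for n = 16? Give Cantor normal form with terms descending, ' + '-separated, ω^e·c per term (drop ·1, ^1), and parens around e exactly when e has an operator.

ω·4 + 2

i=0: 16 = 4^2 (b=4); 4→5: 5^2 = 25; 25−1 = 24
i=1: 24 = 4·5 + 4 (b=5); 5→6: 4·6 + 4 = 28; 28−1 = 27
i=2: 27 = 4·6 + 3 (b=6); 6→7: 4·7 + 3 = 31; 31−1 = 30
i=3: 30 = 4·7 + 2 (b=7); 7→8: 4·8 + 2 = 34; 34−1 = 33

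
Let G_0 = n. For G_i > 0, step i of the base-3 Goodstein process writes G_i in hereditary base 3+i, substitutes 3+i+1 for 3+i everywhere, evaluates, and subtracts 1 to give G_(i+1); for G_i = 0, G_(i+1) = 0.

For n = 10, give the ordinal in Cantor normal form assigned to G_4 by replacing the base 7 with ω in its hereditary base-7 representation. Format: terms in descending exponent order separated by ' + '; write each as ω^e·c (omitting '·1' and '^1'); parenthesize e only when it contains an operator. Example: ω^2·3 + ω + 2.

ω·4 + 2

G_0 = 10. HB_3(10) = 3^2 + 1. Bump = 17. G_1 = 16.
G_1 = 16. HB_4(16) = 4^2. Bump = 25. G_2 = 24.
G_2 = 24. HB_5(24) = 4·5 + 4. Bump = 28. G_3 = 27.
G_3 = 27. HB_6(27) = 4·6 + 3. Bump = 31. G_4 = 30.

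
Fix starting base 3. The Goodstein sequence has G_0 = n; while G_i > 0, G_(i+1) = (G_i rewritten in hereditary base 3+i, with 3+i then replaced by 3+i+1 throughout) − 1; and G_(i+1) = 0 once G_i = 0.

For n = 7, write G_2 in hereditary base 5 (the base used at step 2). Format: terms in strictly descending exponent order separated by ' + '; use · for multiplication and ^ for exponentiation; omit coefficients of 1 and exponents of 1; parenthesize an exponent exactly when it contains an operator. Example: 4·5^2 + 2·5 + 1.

(0) 7|_3 = 2·3 + 1 ↦ 2·4 + 1|_4 = 9 ⇒ 8
(1) 8|_4 = 2·4 ↦ 2·5|_5 = 10 ⇒ 9
(2) 9|_5 = 5 + 4 ↦ 6 + 4|_6 = 10 ⇒ 9

5 + 4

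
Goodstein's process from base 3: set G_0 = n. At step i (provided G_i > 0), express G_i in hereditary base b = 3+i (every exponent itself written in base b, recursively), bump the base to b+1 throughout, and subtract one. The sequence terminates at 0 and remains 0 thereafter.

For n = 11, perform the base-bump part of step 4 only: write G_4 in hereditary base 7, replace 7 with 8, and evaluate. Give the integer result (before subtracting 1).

step 0: 11 = 3^2 + 2; sub 4 for 3: 4^2 + 2; = 18; G_1 = 18−1 = 17
step 1: 17 = 4^2 + 1; sub 5 for 4: 5^2 + 1; = 26; G_2 = 26−1 = 25
step 2: 25 = 5^2; sub 6 for 5: 6^2; = 36; G_3 = 36−1 = 35
step 3: 35 = 5·6 + 5; sub 7 for 6: 5·7 + 5; = 40; G_4 = 40−1 = 39
step 4: 39 = 5·7 + 4; sub 8 for 7: 5·8 + 4; = 44; G_5 = 44−1 = 43

44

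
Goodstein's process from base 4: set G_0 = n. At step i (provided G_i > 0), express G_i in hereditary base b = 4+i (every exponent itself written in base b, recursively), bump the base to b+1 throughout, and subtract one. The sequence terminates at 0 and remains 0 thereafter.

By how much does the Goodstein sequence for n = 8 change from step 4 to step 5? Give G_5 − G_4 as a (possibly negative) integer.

(0) 8|_4 = 2·4 ↦ 2·5|_5 = 10 ⇒ 9
(1) 9|_5 = 5 + 4 ↦ 6 + 4|_6 = 10 ⇒ 9
(2) 9|_6 = 6 + 3 ↦ 7 + 3|_7 = 10 ⇒ 9
(3) 9|_7 = 7 + 2 ↦ 8 + 2|_8 = 10 ⇒ 9
(4) 9|_8 = 8 + 1 ↦ 9 + 1|_9 = 10 ⇒ 9

0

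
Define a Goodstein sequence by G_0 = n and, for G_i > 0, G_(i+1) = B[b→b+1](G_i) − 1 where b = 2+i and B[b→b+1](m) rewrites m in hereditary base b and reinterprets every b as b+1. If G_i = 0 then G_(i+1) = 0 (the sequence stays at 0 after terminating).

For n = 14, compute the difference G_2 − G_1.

i=0: 14 = 2^(2 + 1) + 2^2 + 2 (b=2); 2→3: 3^(3 + 1) + 3^3 + 3 = 111; 111−1 = 110
i=1: 110 = 3^(3 + 1) + 3^3 + 2 (b=3); 3→4: 4^(4 + 1) + 4^4 + 2 = 1282; 1282−1 = 1281

1171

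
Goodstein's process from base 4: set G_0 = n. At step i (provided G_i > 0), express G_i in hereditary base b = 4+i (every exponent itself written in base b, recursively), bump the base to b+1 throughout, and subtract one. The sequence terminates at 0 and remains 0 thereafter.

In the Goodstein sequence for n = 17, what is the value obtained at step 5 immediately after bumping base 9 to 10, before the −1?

52

i=0: 17 = 4^2 + 1 (b=4); 4→5: 5^2 + 1 = 26; 26−1 = 25
i=1: 25 = 5^2 (b=5); 5→6: 6^2 = 36; 36−1 = 35
i=2: 35 = 5·6 + 5 (b=6); 6→7: 5·7 + 5 = 40; 40−1 = 39
i=3: 39 = 5·7 + 4 (b=7); 7→8: 5·8 + 4 = 44; 44−1 = 43
i=4: 43 = 5·8 + 3 (b=8); 8→9: 5·9 + 3 = 48; 48−1 = 47
i=5: 47 = 5·9 + 2 (b=9); 9→10: 5·10 + 2 = 52; 52−1 = 51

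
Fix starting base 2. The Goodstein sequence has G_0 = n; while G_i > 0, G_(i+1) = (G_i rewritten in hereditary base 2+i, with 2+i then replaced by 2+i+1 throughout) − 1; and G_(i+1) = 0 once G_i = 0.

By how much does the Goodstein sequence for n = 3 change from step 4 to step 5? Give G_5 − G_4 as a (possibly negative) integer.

3 —HB2→ 2 + 1 —bump→ 3 + 1 = 4 —(−1)→ 3
3 —HB3→ 3 —bump→ 4 = 4 —(−1)→ 3
3 —HB4→ 3 —bump→ 3 = 3 —(−1)→ 2
2 —HB5→ 2 —bump→ 2 = 2 —(−1)→ 1
1 —HB6→ 1 —bump→ 1 = 1 —(−1)→ 0

-1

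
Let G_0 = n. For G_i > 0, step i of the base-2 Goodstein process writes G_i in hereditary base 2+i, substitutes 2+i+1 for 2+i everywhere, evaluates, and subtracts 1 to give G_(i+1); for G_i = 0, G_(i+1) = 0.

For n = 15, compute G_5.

i=0: 15 = 2^(2 + 1) + 2^2 + 2 + 1 (b=2); 2→3: 3^(3 + 1) + 3^3 + 3 + 1 = 112; 112−1 = 111
i=1: 111 = 3^(3 + 1) + 3^3 + 3 (b=3); 3→4: 4^(4 + 1) + 4^4 + 4 = 1284; 1284−1 = 1283
i=2: 1283 = 4^(4 + 1) + 4^4 + 3 (b=4); 4→5: 5^(5 + 1) + 5^5 + 3 = 18753; 18753−1 = 18752
i=3: 18752 = 5^(5 + 1) + 5^5 + 2 (b=5); 5→6: 6^(6 + 1) + 6^6 + 2 = 326594; 326594−1 = 326593
i=4: 326593 = 6^(6 + 1) + 6^6 + 1 (b=6); 6→7: 7^(7 + 1) + 7^7 + 1 = 6588345; 6588345−1 = 6588344
i=5: 6588344 = 7^(7 + 1) + 7^7 (b=7); 7→8: 8^(8 + 1) + 8^8 = 150994944; 150994944−1 = 150994943

6588344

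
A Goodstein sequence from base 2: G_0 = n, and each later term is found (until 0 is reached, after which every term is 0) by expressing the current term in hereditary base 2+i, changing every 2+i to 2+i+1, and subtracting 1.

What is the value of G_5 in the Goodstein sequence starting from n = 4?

109

4 —HB2→ 2^2 —bump→ 3^3 = 27 —(−1)→ 26
26 —HB3→ 2·3^2 + 2·3 + 2 —bump→ 2·4^2 + 2·4 + 2 = 42 —(−1)→ 41
41 —HB4→ 2·4^2 + 2·4 + 1 —bump→ 2·5^2 + 2·5 + 1 = 61 —(−1)→ 60
60 —HB5→ 2·5^2 + 2·5 —bump→ 2·6^2 + 2·6 = 84 —(−1)→ 83
83 —HB6→ 2·6^2 + 6 + 5 —bump→ 2·7^2 + 7 + 5 = 110 —(−1)→ 109
109 —HB7→ 2·7^2 + 7 + 4 —bump→ 2·8^2 + 8 + 4 = 140 —(−1)→ 139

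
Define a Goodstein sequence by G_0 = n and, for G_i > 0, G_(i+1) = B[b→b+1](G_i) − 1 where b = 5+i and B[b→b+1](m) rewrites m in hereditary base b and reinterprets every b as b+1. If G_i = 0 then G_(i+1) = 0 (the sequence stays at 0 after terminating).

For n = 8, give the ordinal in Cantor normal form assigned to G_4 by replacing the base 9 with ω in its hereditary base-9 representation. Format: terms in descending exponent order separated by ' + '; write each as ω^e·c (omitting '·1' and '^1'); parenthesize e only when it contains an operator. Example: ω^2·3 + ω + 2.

8

i=0: 8 = 5 + 3 (b=5); 5→6: 6 + 3 = 9; 9−1 = 8
i=1: 8 = 6 + 2 (b=6); 6→7: 7 + 2 = 9; 9−1 = 8
i=2: 8 = 7 + 1 (b=7); 7→8: 8 + 1 = 9; 9−1 = 8
i=3: 8 = 8 (b=8); 8→9: 9 = 9; 9−1 = 8
i=4: 8 = 8 (b=9); 9→10: 8 = 8; 8−1 = 7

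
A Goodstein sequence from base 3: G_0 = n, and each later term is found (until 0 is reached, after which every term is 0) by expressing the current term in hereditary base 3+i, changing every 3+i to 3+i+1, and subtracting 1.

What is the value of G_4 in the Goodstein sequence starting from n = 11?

39

[0] 11 ≡ 3^2 + 2 (base 3). Lift 4: 18. −1: 17.
[1] 17 ≡ 4^2 + 1 (base 4). Lift 5: 26. −1: 25.
[2] 25 ≡ 5^2 (base 5). Lift 6: 36. −1: 35.
[3] 35 ≡ 5·6 + 5 (base 6). Lift 7: 40. −1: 39.
[4] 39 ≡ 5·7 + 4 (base 7). Lift 8: 44. −1: 43.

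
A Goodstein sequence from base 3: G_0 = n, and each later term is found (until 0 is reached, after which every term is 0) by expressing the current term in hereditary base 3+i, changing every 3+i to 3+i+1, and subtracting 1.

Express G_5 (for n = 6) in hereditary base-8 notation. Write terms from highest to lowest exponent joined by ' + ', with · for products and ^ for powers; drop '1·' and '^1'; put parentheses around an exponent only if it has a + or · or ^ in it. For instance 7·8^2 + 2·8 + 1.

7

i=0: 6 = 2·3 (b=3); 3→4: 2·4 = 8; 8−1 = 7
i=1: 7 = 4 + 3 (b=4); 4→5: 5 + 3 = 8; 8−1 = 7
i=2: 7 = 5 + 2 (b=5); 5→6: 6 + 2 = 8; 8−1 = 7
i=3: 7 = 6 + 1 (b=6); 6→7: 7 + 1 = 8; 8−1 = 7
i=4: 7 = 7 (b=7); 7→8: 8 = 8; 8−1 = 7
i=5: 7 = 7 (b=8); 8→9: 7 = 7; 7−1 = 6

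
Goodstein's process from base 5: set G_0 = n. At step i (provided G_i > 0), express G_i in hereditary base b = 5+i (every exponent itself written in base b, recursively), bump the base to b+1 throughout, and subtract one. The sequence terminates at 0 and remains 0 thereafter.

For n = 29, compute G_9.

131

[0] 29 ≡ 5^2 + 4 (base 5). Lift 6: 40. −1: 39.
[1] 39 ≡ 6^2 + 3 (base 6). Lift 7: 52. −1: 51.
[2] 51 ≡ 7^2 + 2 (base 7). Lift 8: 66. −1: 65.
[3] 65 ≡ 8^2 + 1 (base 8). Lift 9: 82. −1: 81.
[4] 81 ≡ 9^2 (base 9). Lift 10: 100. −1: 99.
[5] 99 ≡ 9·10 + 9 (base 10). Lift 11: 108. −1: 107.
[6] 107 ≡ 9·11 + 8 (base 11). Lift 12: 116. −1: 115.
[7] 115 ≡ 9·12 + 7 (base 12). Lift 13: 124. −1: 123.
[8] 123 ≡ 9·13 + 6 (base 13). Lift 14: 132. −1: 131.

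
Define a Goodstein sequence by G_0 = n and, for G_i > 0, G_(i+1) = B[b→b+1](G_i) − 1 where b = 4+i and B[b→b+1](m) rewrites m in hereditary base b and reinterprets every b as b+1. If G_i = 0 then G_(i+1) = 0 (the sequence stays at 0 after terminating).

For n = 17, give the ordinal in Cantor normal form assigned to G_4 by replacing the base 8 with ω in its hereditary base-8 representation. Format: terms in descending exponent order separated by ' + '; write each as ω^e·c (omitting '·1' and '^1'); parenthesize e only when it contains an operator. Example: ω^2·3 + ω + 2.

ω·5 + 3

[0] 17 ≡ 4^2 + 1 (base 4). Lift 5: 26. −1: 25.
[1] 25 ≡ 5^2 (base 5). Lift 6: 36. −1: 35.
[2] 35 ≡ 5·6 + 5 (base 6). Lift 7: 40. −1: 39.
[3] 39 ≡ 5·7 + 4 (base 7). Lift 8: 44. −1: 43.
[4] 43 ≡ 5·8 + 3 (base 8). Lift 9: 48. −1: 47.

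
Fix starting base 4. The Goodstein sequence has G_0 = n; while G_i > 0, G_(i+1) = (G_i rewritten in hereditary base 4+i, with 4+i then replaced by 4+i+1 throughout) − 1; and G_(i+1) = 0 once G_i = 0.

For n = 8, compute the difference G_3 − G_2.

0

step 0: 8 = 2·4; sub 5 for 4: 2·5; = 10; G_1 = 10−1 = 9
step 1: 9 = 5 + 4; sub 6 for 5: 6 + 4; = 10; G_2 = 10−1 = 9
step 2: 9 = 6 + 3; sub 7 for 6: 7 + 3; = 10; G_3 = 10−1 = 9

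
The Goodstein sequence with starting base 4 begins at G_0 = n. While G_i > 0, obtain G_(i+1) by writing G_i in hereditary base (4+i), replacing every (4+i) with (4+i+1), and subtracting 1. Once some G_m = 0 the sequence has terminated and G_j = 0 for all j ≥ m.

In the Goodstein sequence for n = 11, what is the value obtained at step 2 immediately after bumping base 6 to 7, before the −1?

G_0 = 11. HB_4(11) = 2·4 + 3. Bump = 13. G_1 = 12.
G_1 = 12. HB_5(12) = 2·5 + 2. Bump = 14. G_2 = 13.
G_2 = 13. HB_6(13) = 2·6 + 1. Bump = 15. G_3 = 14.

15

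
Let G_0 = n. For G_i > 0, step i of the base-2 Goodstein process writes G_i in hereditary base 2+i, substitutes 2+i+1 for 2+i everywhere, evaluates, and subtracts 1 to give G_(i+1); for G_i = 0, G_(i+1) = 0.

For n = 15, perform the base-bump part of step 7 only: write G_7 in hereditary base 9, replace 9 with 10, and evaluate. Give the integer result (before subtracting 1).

base 2: 15 = 2^(2 + 1) + 2^2 + 2 + 1; at 3: 3^(3 + 1) + 3^3 + 3 + 1 = 112; next = 111
base 3: 111 = 3^(3 + 1) + 3^3 + 3; at 4: 4^(4 + 1) + 4^4 + 4 = 1284; next = 1283
base 4: 1283 = 4^(4 + 1) + 4^4 + 3; at 5: 5^(5 + 1) + 5^5 + 3 = 18753; next = 18752
base 5: 18752 = 5^(5 + 1) + 5^5 + 2; at 6: 6^(6 + 1) + 6^6 + 2 = 326594; next = 326593
base 6: 326593 = 6^(6 + 1) + 6^6 + 1; at 7: 7^(7 + 1) + 7^7 + 1 = 6588345; next = 6588344
base 7: 6588344 = 7^(7 + 1) + 7^7; at 8: 8^(8 + 1) + 8^8 = 150994944; next = 150994943
base 8: 150994943 = 8^(8 + 1) + 7·8^7 + 7·8^6 + 7·8^5 + 7·8^4 + 7·8^3 + 7·8^2 + 7·8 + 7; at 9: 9^(9 + 1) + 7·9^7 + 7·9^6 + 7·9^5 + 7·9^4 + 7·9^3 + 7·9^2 + 7·9 + 7 = 3524450281; next = 3524450280
base 9: 3524450280 = 9^(9 + 1) + 7·9^7 + 7·9^6 + 7·9^5 + 7·9^4 + 7·9^3 + 7·9^2 + 7·9 + 6; at 10: 10^(10 + 1) + 7·10^7 + 7·10^6 + 7·10^5 + 7·10^4 + 7·10^3 + 7·10^2 + 7·10 + 6 = 100077777776; next = 100077777775

100077777776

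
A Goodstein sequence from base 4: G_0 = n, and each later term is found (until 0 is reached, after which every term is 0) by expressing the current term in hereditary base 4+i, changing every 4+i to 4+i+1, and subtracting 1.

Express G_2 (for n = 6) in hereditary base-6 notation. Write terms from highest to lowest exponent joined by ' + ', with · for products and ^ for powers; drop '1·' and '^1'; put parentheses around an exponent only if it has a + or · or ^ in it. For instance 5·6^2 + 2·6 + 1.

6

(0) 6|_4 = 4 + 2 ↦ 5 + 2|_5 = 7 ⇒ 6
(1) 6|_5 = 5 + 1 ↦ 6 + 1|_6 = 7 ⇒ 6
(2) 6|_6 = 6 ↦ 7|_7 = 7 ⇒ 6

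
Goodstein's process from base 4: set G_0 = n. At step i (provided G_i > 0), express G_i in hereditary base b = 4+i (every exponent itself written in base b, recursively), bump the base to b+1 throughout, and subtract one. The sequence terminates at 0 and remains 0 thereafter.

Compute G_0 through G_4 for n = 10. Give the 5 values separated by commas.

base 4: 10 = 2·4 + 2; at 5: 2·5 + 2 = 12; next = 11
base 5: 11 = 2·5 + 1; at 6: 2·6 + 1 = 13; next = 12
base 6: 12 = 2·6; at 7: 2·7 = 14; next = 13
base 7: 13 = 7 + 6; at 8: 8 + 6 = 14; next = 13

10, 11, 12, 13, 13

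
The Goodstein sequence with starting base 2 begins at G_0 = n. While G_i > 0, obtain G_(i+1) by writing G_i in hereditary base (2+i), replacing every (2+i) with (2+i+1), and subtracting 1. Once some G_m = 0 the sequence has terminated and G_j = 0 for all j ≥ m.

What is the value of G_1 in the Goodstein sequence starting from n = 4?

(0) 4|_2 = 2^2 ↦ 3^3|_3 = 27 ⇒ 26
(1) 26|_3 = 2·3^2 + 2·3 + 2 ↦ 2·4^2 + 2·4 + 2|_4 = 42 ⇒ 41

26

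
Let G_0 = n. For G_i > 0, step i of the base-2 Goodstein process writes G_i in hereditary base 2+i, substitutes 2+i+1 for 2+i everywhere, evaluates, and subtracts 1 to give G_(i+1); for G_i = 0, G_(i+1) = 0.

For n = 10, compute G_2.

1025

G_0=10  [base 2] 2^(2 + 1) + 2  →[2↦3]→  3^(3 + 1) + 3 = 84  −1 ⇒ G_1=83
G_1=83  [base 3] 3^(3 + 1) + 2  →[3↦4]→  4^(4 + 1) + 2 = 1026  −1 ⇒ G_2=1025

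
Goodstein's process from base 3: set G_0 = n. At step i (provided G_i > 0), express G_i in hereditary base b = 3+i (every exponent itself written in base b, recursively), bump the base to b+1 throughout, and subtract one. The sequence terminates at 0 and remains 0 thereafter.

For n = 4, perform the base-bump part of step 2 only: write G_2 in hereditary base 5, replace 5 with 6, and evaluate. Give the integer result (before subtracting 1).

(0) 4|_3 = 3 + 1 ↦ 4 + 1|_4 = 5 ⇒ 4
(1) 4|_4 = 4 ↦ 5|_5 = 5 ⇒ 4

4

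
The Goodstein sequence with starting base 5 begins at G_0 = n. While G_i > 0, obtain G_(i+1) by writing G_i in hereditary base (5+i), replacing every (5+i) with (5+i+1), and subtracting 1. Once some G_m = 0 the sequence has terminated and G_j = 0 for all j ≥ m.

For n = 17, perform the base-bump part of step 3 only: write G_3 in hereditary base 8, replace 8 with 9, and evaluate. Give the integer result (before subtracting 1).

25

17 —HB5→ 3·5 + 2 —bump→ 3·6 + 2 = 20 —(−1)→ 19
19 —HB6→ 3·6 + 1 —bump→ 3·7 + 1 = 22 —(−1)→ 21
21 —HB7→ 3·7 —bump→ 3·8 = 24 —(−1)→ 23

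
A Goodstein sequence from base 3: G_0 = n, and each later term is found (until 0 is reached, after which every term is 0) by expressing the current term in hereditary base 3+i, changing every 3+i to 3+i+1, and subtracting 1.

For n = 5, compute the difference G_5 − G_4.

(0) 5|_3 = 3 + 2 ↦ 4 + 2|_4 = 6 ⇒ 5
(1) 5|_4 = 4 + 1 ↦ 5 + 1|_5 = 6 ⇒ 5
(2) 5|_5 = 5 ↦ 6|_6 = 6 ⇒ 5
(3) 5|_6 = 5 ↦ 5|_7 = 5 ⇒ 4
(4) 4|_7 = 4 ↦ 4|_8 = 4 ⇒ 3

-1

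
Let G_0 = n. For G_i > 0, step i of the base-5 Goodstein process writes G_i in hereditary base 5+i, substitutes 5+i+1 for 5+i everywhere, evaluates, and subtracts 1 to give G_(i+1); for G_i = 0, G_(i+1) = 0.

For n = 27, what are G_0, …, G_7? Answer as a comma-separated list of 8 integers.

step 0: 27 = 5^2 + 2; sub 6 for 5: 6^2 + 2; = 38; G_1 = 38−1 = 37
step 1: 37 = 6^2 + 1; sub 7 for 6: 7^2 + 1; = 50; G_2 = 50−1 = 49
step 2: 49 = 7^2; sub 8 for 7: 8^2; = 64; G_3 = 64−1 = 63
step 3: 63 = 7·8 + 7; sub 9 for 8: 7·9 + 7; = 70; G_4 = 70−1 = 69
step 4: 69 = 7·9 + 6; sub 10 for 9: 7·10 + 6; = 76; G_5 = 76−1 = 75
step 5: 75 = 7·10 + 5; sub 11 for 10: 7·11 + 5; = 82; G_6 = 82−1 = 81
step 6: 81 = 7·11 + 4; sub 12 for 11: 7·12 + 4; = 88; G_7 = 88−1 = 87

27, 37, 49, 63, 69, 75, 81, 87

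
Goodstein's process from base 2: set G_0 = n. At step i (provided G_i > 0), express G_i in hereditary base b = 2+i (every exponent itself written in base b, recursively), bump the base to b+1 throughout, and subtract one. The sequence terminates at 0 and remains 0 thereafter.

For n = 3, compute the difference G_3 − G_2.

-1

base 2: 3 = 2 + 1; at 3: 3 + 1 = 4; next = 3
base 3: 3 = 3; at 4: 4 = 4; next = 3
base 4: 3 = 3; at 5: 3 = 3; next = 2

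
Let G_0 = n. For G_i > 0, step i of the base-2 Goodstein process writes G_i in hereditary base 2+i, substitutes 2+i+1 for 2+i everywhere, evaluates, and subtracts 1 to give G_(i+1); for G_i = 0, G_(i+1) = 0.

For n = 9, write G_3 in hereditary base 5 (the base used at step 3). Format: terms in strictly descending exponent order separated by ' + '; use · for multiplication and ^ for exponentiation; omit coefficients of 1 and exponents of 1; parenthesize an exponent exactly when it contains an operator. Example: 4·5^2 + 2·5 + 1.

3·5^5 + 3·5^3 + 3·5^2 + 3·5 + 2

G_0 = 9. HB_2(9) = 2^(2 + 1) + 1. Bump = 82. G_1 = 81.
G_1 = 81. HB_3(81) = 3^(3 + 1). Bump = 1024. G_2 = 1023.
G_2 = 1023. HB_4(1023) = 3·4^4 + 3·4^3 + 3·4^2 + 3·4 + 3. Bump = 9843. G_3 = 9842.
G_3 = 9842. HB_5(9842) = 3·5^5 + 3·5^3 + 3·5^2 + 3·5 + 2. Bump = 140744. G_4 = 140743.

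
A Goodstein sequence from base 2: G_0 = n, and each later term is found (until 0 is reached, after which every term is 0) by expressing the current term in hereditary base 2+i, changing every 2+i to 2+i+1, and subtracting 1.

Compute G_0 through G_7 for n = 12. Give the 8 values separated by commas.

[0] 12 ≡ 2^(2 + 1) + 2^2 (base 2). Lift 3: 108. −1: 107.
[1] 107 ≡ 3^(3 + 1) + 2·3^2 + 2·3 + 2 (base 3). Lift 4: 1066. −1: 1065.
[2] 1065 ≡ 4^(4 + 1) + 2·4^2 + 2·4 + 1 (base 4). Lift 5: 15686. −1: 15685.
[3] 15685 ≡ 5^(5 + 1) + 2·5^2 + 2·5 (base 5). Lift 6: 280020. −1: 280019.
[4] 280019 ≡ 6^(6 + 1) + 2·6^2 + 6 + 5 (base 6). Lift 7: 5764911. −1: 5764910.
[5] 5764910 ≡ 7^(7 + 1) + 2·7^2 + 7 + 4 (base 7). Lift 8: 134217868. −1: 134217867.
[6] 134217867 ≡ 8^(8 + 1) + 2·8^2 + 8 + 3 (base 8). Lift 9: 3486784575. −1: 3486784574.

12, 107, 1065, 15685, 280019, 5764910, 134217867, 3486784574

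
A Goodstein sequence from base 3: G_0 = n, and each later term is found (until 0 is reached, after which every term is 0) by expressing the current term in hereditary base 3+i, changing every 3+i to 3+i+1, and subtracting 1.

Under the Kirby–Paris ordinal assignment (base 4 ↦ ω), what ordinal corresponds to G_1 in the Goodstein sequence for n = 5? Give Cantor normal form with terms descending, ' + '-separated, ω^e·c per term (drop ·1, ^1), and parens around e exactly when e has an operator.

ω + 1

G_0=5  [base 3] 3 + 2  →[3↦4]→  4 + 2 = 6  −1 ⇒ G_1=5
G_1=5  [base 4] 4 + 1  →[4↦5]→  5 + 1 = 6  −1 ⇒ G_2=5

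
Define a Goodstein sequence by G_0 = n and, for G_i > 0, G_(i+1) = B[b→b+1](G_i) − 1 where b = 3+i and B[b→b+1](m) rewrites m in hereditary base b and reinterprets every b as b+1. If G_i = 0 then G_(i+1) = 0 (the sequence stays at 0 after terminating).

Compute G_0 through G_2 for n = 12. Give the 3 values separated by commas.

12, 19, 27

step 0: 12 = 3^2 + 3; sub 4 for 3: 4^2 + 4; = 20; G_1 = 20−1 = 19
step 1: 19 = 4^2 + 3; sub 5 for 4: 5^2 + 3; = 28; G_2 = 28−1 = 27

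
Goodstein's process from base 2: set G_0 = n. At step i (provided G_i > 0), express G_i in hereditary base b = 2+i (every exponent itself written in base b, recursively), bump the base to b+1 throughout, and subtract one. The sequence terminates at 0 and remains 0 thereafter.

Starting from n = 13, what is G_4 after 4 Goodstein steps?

(0) 13|_2 = 2^(2 + 1) + 2^2 + 1 ↦ 3^(3 + 1) + 3^3 + 1|_3 = 109 ⇒ 108
(1) 108|_3 = 3^(3 + 1) + 3^3 ↦ 4^(4 + 1) + 4^4|_4 = 1280 ⇒ 1279
(2) 1279|_4 = 4^(4 + 1) + 3·4^3 + 3·4^2 + 3·4 + 3 ↦ 5^(5 + 1) + 3·5^3 + 3·5^2 + 3·5 + 3|_5 = 16093 ⇒ 16092
(3) 16092|_5 = 5^(5 + 1) + 3·5^3 + 3·5^2 + 3·5 + 2 ↦ 6^(6 + 1) + 3·6^3 + 3·6^2 + 3·6 + 2|_6 = 280712 ⇒ 280711

280711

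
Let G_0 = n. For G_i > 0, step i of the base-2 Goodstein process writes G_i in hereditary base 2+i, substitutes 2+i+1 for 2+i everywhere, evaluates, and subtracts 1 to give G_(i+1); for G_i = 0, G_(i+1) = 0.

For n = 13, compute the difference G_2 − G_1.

[0] 13 ≡ 2^(2 + 1) + 2^2 + 1 (base 2). Lift 3: 109. −1: 108.
[1] 108 ≡ 3^(3 + 1) + 3^3 (base 3). Lift 4: 1280. −1: 1279.

1171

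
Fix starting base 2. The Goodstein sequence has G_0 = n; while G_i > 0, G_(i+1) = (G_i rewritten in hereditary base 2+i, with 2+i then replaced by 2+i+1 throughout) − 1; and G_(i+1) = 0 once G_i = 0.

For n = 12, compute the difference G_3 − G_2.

G_0 = 12. HB_2(12) = 2^(2 + 1) + 2^2. Bump = 108. G_1 = 107.
G_1 = 107. HB_3(107) = 3^(3 + 1) + 2·3^2 + 2·3 + 2. Bump = 1066. G_2 = 1065.
G_2 = 1065. HB_4(1065) = 4^(4 + 1) + 2·4^2 + 2·4 + 1. Bump = 15686. G_3 = 15685.

14620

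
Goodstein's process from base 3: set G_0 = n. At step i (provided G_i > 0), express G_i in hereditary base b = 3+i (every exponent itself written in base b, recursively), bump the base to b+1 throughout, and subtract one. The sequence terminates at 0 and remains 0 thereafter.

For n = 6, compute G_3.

step 0: 6 = 2·3; sub 4 for 3: 2·4; = 8; G_1 = 8−1 = 7
step 1: 7 = 4 + 3; sub 5 for 4: 5 + 3; = 8; G_2 = 8−1 = 7
step 2: 7 = 5 + 2; sub 6 for 5: 6 + 2; = 8; G_3 = 8−1 = 7

7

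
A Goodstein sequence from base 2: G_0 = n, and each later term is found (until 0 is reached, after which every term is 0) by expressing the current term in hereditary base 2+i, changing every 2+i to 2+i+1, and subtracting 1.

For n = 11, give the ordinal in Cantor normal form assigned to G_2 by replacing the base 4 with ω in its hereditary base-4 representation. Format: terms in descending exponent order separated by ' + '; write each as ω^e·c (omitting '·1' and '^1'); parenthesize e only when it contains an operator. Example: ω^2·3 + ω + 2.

11 —HB2→ 2^(2 + 1) + 2 + 1 —bump→ 3^(3 + 1) + 3 + 1 = 85 —(−1)→ 84
84 —HB3→ 3^(3 + 1) + 3 —bump→ 4^(4 + 1) + 4 = 1028 —(−1)→ 1027
1027 —HB4→ 4^(4 + 1) + 3 —bump→ 5^(5 + 1) + 3 = 15628 —(−1)→ 15627

ω^(ω + 1) + 3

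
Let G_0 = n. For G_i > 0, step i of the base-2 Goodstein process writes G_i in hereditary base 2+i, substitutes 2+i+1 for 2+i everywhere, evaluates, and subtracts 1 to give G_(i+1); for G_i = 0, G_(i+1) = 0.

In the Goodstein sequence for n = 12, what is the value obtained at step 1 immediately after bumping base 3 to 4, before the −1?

12 —HB2→ 2^(2 + 1) + 2^2 —bump→ 3^(3 + 1) + 3^3 = 108 —(−1)→ 107
107 —HB3→ 3^(3 + 1) + 2·3^2 + 2·3 + 2 —bump→ 4^(4 + 1) + 2·4^2 + 2·4 + 2 = 1066 —(−1)→ 1065

1066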